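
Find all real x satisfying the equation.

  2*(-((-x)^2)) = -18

Step 1. [2*(-((-x)^2)) = -18] leading coefficient 2: divide by 2. So div: -((-x)^2) = -9.
Step 2. [-((-x)^2) = -9] flip signs both sides ⇒ neg: (-x)^2 = 9.
Step 3. [(-x)^2 = 9] LHS squared, RHS 9 ≥ 0: apply √ (±), so sqrt: -x = 3 or -3.
Step 4. [-x = 3 or -3] flip signs both sides ⇒ neg: x = -3 or 3.

Answer: x ∈ {-3, 3}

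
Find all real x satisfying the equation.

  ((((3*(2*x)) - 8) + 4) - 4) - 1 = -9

Step 1. [((((3*(2*x)) - 8) + 4) - 4) - 1 = -9] the outer -1 inverts by adding 1. So sub: (((3*(2*x)) - 8) + 4) - 4 = -8.
Step 2. [(((3*(2*x)) - 8) + 4) - 4 = -8] 4 comes off first (add 4), so sub: ((3*(2*x)) - 8) + 4 = -4.
Step 3. [((3*(2*x)) - 8) + 4 = -4] peel the +4: subtract 4 from each side. So sub: (3*(2*x)) - 8 = -8.
Step 4. [(3*(2*x)) - 8 = -8] 8 comes off first (add 8). So sub: 3*(2*x) = 0.
Step 5. [3*(2*x) = 0] 3·(inner) — divide through by 3, so div: 2*x = 0.
Step 6. [2*x = 0] LHS = 2·(…); ÷2 both sides ⇒ div: x = 0.

Answer: x ∈ {0}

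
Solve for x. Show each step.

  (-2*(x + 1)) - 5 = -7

Step 1. [(-2*(x + 1)) - 5 = -7] the outer -5 inverts by adding 5. So sub: -2*(x + 1) = -2.
Step 2. [-2*(x + 1) = -2] LHS = -2·(…); ÷-2 both sides ⇒ div: x + 1 = 1.
Step 3. [x + 1 = 1] 1 comes off first (subtract 1), so sub: x = 0.

Answer: x ∈ {0}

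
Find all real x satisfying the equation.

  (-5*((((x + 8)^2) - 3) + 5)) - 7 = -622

Step 1. [(-5*((((x + 8)^2) - 3) + 5)) - 7 = -622] add 7: x sits inside (… - 7) ⇒ sub: -5*((((x + 8)^2) - 3) + 5) = -615.
Step 2. [-5*((((x + 8)^2) - 3) + 5) = -615] divide by the outer -5 ⇒ div: (((x + 8)^2) - 3) + 5 = 123.
Step 3. [(((x + 8)^2) - 3) + 5 = 123] 5 comes off first (subtract 5). So sub: ((x + 8)^2) - 3 = 118.
Step 4. [((x + 8)^2) - 3 = 118] add 3: x sits inside (… - 3). So sub: (x + 8)^2 = 121.
Step 5. [(x + 8)^2 = 121] LHS squared, RHS 121 ≥ 0: apply √ (±) ⇒ sqrt: x + 8 = 11 or -11.
Step 6. [x + 8 = 11 or -11] +8 is outermost — subtract 8 both sides. So sub: x = 3 or -19.

Answer: x ∈ {-19, 3}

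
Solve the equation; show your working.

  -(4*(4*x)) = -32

Step 1. [-(4*(4*x)) = -32] LHS negated; negate both sides ⇒ neg: 4*(4*x) = 32.
Step 2. [4*(4*x) = 32] divide by the outer 4 ⇒ div: 4*x = 8.
Step 3. [4*x = 8] leading coefficient 4: divide by 4, so div: x = 2.

Answer: x ∈ {2}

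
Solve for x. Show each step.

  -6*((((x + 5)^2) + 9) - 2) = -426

Step 1. [-6*((((x + 5)^2) + 9) - 2) = -426] -6 out front; divide by -6 ⇒ div: (((x + 5)^2) + 9) - 2 = 71.
Step 2. [(((x + 5)^2) + 9) - 2 = 71] peel the -2: add 2 from each side. So sub: ((x + 5)^2) + 9 = 73.
Step 3. [((x + 5)^2) + 9 = 73] the outer +9 inverts by subtracting 9, so sub: (x + 5)^2 = 64.
Step 4. [(x + 5)^2 = 64] LHS squared, RHS 64 ≥ 0: apply √ (±), so sqrt: x + 5 = 8 or -8.
Step 5. [x + 5 = 8 or -8] subtract 5: x sits inside (… + 5) ⇒ sub: x = 3 or -13.

Answer: x ∈ {-13, 3}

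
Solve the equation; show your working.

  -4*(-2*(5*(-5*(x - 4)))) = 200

Step 1. [-4*(-2*(5*(-5*(x - 4)))) = 200] -4·(inner) — divide through by -4. So div: -2*(5*(-5*(x - 4))) = -50.
Step 2. [-2*(5*(-5*(x - 4))) = -50] leading coefficient -2: divide by -2. So div: 5*(-5*(x - 4)) = 25.
Step 3. [5*(-5*(x - 4)) = 25] leading coefficient 5: divide by 5. So div: -5*(x - 4) = 5.
Step 4. [-5*(x - 4) = 5] -5 out front; divide by -5, so div: x - 4 = -1.
Step 5. [x - 4 = -1] peel the -4: add 4 from each side ⇒ sub: x = 3.

Answer: x ∈ {3}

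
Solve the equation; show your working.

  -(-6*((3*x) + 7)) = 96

Step 1. [-(-6*((3*x) + 7)) = 96] leading − — multiply by −1 ⇒ neg: -6*((3*x) + 7) = -96.
Step 2. [-6*((3*x) + 7) = -96] -6 out front; divide by -6 ⇒ div: (3*x) + 7 = 16.
Step 3. [(3*x) + 7 = 16] 7 comes off first (subtract 7). So sub: 3*x = 9.
Step 4. [3*x = 9] leading coefficient 3: divide by 3. So div: x = 3.

Answer: x ∈ {3}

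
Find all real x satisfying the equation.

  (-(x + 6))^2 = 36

Step 1. [(-(x + 6))^2 = 36] √ both sides: 36 ≥ 0 gives two branches. So sqrt: -(x + 6) = 6 or -6.
Step 2. [-(x + 6) = 6 or -6] leading − — multiply by −1 ⇒ neg: x + 6 = -6 or 6.
Step 3. [x + 6 = -6 or 6] +6 is outermost — subtract 6 both sides, so sub: x = -12 or 0.

Answer: x ∈ {-12, 0}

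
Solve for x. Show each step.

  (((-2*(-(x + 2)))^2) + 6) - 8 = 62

Step 1. [(((-2*(-(x + 2)))^2) + 6) - 8 = 62] peel the -8: add 8 from each side ⇒ sub: ((-2*(-(x + 2)))^2) + 6 = 70.
Step 2. [((-2*(-(x + 2)))^2) + 6 = 70] peel the +6: subtract 6 from each side. So sub: (-2*(-(x + 2)))^2 = 64.
Step 3. [(-2*(-(x + 2)))^2 = 64] LHS squared, RHS 64 ≥ 0: apply √ (±). So sqrt: -2*(-(x + 2)) = 8 or -8.
Step 4. [-2*(-(x + 2)) = 8 or -8] -2·(inner) — divide through by -2. So div: -(x + 2) = -4 or 4.
Step 5. [-(x + 2) = -4 or 4] leading − — multiply by −1 ⇒ neg: x + 2 = 4 or -4.
Step 6. [x + 2 = 4 or -4] +2 is outermost — subtract 2 both sides, so sub: x = 2 or -6.

Answer: x ∈ {-6, 2}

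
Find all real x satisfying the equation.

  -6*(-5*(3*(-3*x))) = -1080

Step 1. [-6*(-5*(3*(-3*x))) = -1080] divide by the outer -6 ⇒ div: -5*(3*(-3*x)) = 180.
Step 2. [-5*(3*(-3*x)) = 180] -5 out front; divide by -5. So div: 3*(-3*x) = -36.
Step 3. [3*(-3*x) = -36] leading coefficient 3: divide by 3. So div: -3*x = -12.
Step 4. [-3*x = -12] -3·(inner) — divide through by -3, so div: x = 4.

Answer: x ∈ {4}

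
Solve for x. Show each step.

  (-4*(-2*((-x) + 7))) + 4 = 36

Step 1. [(-4*(-2*((-x) + 7))) + 4 = 36] -4 | LHS and -4 | 36: pull -4 out. So factor: (-2*((-x) + 7)) - 1 = -9.
Step 2. [(-2*((-x) + 7)) - 1 = -9] add 1: x sits inside (… - 1). So sub: -2*((-x) + 7) = -8.
Step 3. [-2*((-x) + 7) = -8] divide by the outer -2. So div: (-x) + 7 = 4.
Step 4. [(-x) + 7 = 4] subtract 7: x sits inside (… + 7), so sub: -x = -3.
Step 5. [-x = -3] leading − — multiply by −1. So neg: x = 3.

Answer: x ∈ {3}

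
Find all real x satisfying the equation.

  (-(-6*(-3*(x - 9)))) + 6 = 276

Step 1. [(-(-6*(-3*(x - 9)))) + 6 = 276] 6 comes off first (subtract 6). So sub: -(-6*(-3*(x - 9))) = 270.
Step 2. [-(-6*(-3*(x - 9))) = 270] leading − — multiply by −1 ⇒ neg: -6*(-3*(x - 9)) = -270.
Step 3. [-6*(-3*(x - 9)) = -270] LHS = -6·(…); ÷-6 both sides ⇒ div: -3*(x - 9) = 45.
Step 4. [-3*(x - 9) = 45] leading coefficient -3: divide by -3, so div: x - 9 = -15.
Step 5. [x - 9 = -15] peel the -9: add 9 from each side, so sub: x = -6.

Answer: x ∈ {-6}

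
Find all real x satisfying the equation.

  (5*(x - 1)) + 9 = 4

Step 1. [(5*(x - 1)) + 9 = 4] +9 is outermost — subtract 9 both sides, so sub: 5*(x - 1) = -5.
Step 2. [5*(x - 1) = -5] leading coefficient 5: divide by 5 ⇒ div: x - 1 = -1.
Step 3. [x - 1 = -1] the outer -1 inverts by adding 1 ⇒ sub: x = 0.

Answer: x ∈ {0}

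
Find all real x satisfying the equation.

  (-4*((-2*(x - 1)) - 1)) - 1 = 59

Step 1. [(-4*((-2*(x - 1)) - 1)) - 1 = 59] peel the -1: add 1 from each side. So sub: -4*((-2*(x - 1)) - 1) = 60.
Step 2. [-4*((-2*(x - 1)) - 1) = 60] -4 out front; divide by -4, so div: (-2*(x - 1)) - 1 = -15.
Step 3. [(-2*(x - 1)) - 1 = -15] add 1: x sits inside (… - 1) ⇒ sub: -2*(x - 1) = -14.
Step 4. [-2*(x - 1) = -14] -2 out front; divide by -2, so div: x - 1 = 7.
Step 5. [x - 1 = 7] -1 is outermost — add 1 both sides ⇒ sub: x = 8.

Answer: x ∈ {8}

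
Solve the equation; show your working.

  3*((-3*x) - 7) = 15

Step 1. [3*((-3*x) - 7) = 15] LHS = 3·(…); ÷3 both sides ⇒ div: (-3*x) - 7 = 5.
Step 2. [(-3*x) - 7 = 5] peel the -7: add 7 from each side, so sub: -3*x = 12.
Step 3. [-3*x = 12] divide by the outer -3 ⇒ div: x = -4.

Answer: x ∈ {-4}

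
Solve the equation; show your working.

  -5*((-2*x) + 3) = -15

Step 1. [-5*((-2*x) + 3) = -15] leading coefficient -5: divide by -5, so div: (-2*x) + 3 = 3.
Step 2. [(-2*x) + 3 = 3] +3 is outermost — subtract 3 both sides. So sub: -2*x = 0.
Step 3. [-2*x = 0] -2 out front; divide by -2 ⇒ div: x = 0.

Answer: x ∈ {0}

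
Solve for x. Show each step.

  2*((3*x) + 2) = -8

Step 1. [2*((3*x) + 2) = -8] 2 out front; divide by 2, so div: (3*x) + 2 = -4.
Step 2. [(3*x) + 2 = -4] +2 is outermost — subtract 2 both sides. So sub: 3*x = -6.
Step 3. [3*x = -6] leading coefficient 3: divide by 3. So div: x = -2.

Answer: x ∈ {-2}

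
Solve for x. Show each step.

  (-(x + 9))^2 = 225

Step 1. [(-(x + 9))^2 = 225] LHS squared, RHS 225 ≥ 0: apply √ (±), so sqrt: -(x + 9) = 15 or -15.
Step 2. [-(x + 9) = 15 or -15] flip signs both sides, so neg: x + 9 = -15 or 15.
Step 3. [x + 9 = -15 or 15] subtract 9: x sits inside (… + 9), so sub: x = -24 or 6.

Answer: x ∈ {-24, 6}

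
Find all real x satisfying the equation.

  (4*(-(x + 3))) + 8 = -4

Step 1. [(4*(-(x + 3))) + 8 = -4] common factor 4 (LHS and -4) — divide through, so factor: (-(x + 3)) + 2 = -1.
Step 2. [(-(x + 3)) + 2 = -1] +2 is outermost — subtract 2 both sides. So sub: -(x + 3) = -3.
Step 3. [-(x + 3) = -3] flip signs both sides ⇒ neg: x + 3 = 3.
Step 4. [x + 3 = 3] subtract 3: x sits inside (… + 3). So sub: x = 0.

Answer: x ∈ {0}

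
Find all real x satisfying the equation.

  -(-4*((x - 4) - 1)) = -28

Step 1. [-(-4*((x - 4) - 1)) = -28] LHS negated; negate both sides, so neg: -4*((x - 4) - 1) = 28.
Step 2. [-4*((x - 4) - 1) = 28] LHS = -4·(…); ÷-4 both sides. So div: (x - 4) - 1 = -7.
Step 3. [(x - 4) - 1 = -7] peel the -1: add 1 from each side. So sub: x - 4 = -6.
Step 4. [x - 4 = -6] -4 is outermost — add 4 both sides ⇒ sub: x = -2.

Answer: x ∈ {-2}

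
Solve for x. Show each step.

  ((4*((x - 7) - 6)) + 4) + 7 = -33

Step 1. [((4*((x - 7) - 6)) + 4) + 7 = -33] peel the +7: subtract 7 from each side ⇒ sub: (4*((x - 7) - 6)) + 4 = -40.
Step 2. [(4*((x - 7) - 6)) + 4 = -40] 4 divides every term; factor it out ⇒ factor: ((x - 7) - 6) + 1 = -10.
Step 3. [((x - 7) - 6) + 1 = -10] 1 comes off first (subtract 1), so sub: (x - 7) - 6 = -11.
Step 4. [(x - 7) - 6 = -11] 6 comes off first (add 6). So sub: x - 7 = -5.
Step 5. [x - 7 = -5] add 7: x sits inside (… - 7). So sub: x = 2.

Answer: x ∈ {2}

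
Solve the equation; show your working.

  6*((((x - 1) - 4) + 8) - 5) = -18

Step 1. [6*((((x - 1) - 4) + 8) - 5) = -18] leading coefficient 6: divide by 6, so div: (((x - 1) - 4) + 8) - 5 = -3.
Step 2. [(((x - 1) - 4) + 8) - 5 = -3] add 5: x sits inside (… - 5), so sub: ((x - 1) - 4) + 8 = 2.
Step 3. [((x - 1) - 4) + 8 = 2] subtract 8: x sits inside (… + 8) ⇒ sub: (x - 1) - 4 = -6.
Step 4. [(x - 1) - 4 = -6] peel the -4: add 4 from each side, so sub: x - 1 = -2.
Step 5. [x - 1 = -2] peel the -1: add 1 from each side ⇒ sub: x = -1.

Answer: x ∈ {-1}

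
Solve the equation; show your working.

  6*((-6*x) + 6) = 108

Step 1. [6*((-6*x) + 6) = 108] divide by the outer 6. So div: (-6*x) + 6 = 18.
Step 2. [(-6*x) + 6 = 18] -6 divides every term; factor it out. So factor: x - 1 = -3.
Step 3. [x - 1 = -3] -1 is outermost — add 1 both sides, so sub: x = -2.

Answer: x ∈ {-2}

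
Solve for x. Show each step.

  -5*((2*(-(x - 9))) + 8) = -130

Step 1. [-5*((2*(-(x - 9))) + 8) = -130] -5 out front; divide by -5 ⇒ div: (2*(-(x - 9))) + 8 = 26.
Step 2. [(2*(-(x - 9))) + 8 = 26] 2 divides every term; factor it out, so factor: (-(x - 9)) + 4 = 13.
Step 3. [(-(x - 9)) + 4 = 13] peel the +4: subtract 4 from each side. So sub: -(x - 9) = 9.
Step 4. [-(x - 9) = 9] flip signs both sides ⇒ neg: x - 9 = -9.
Step 5. [x - 9 = -9] the outer -9 inverts by adding 9. So sub: x = 0.

Answer: x ∈ {0}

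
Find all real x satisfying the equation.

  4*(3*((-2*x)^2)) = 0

Step 1. [4*(3*((-2*x)^2)) = 0] divide by the outer 4 ⇒ div: 3*((-2*x)^2) = 0.
Step 2. [3*((-2*x)^2) = 0] leading coefficient 3: divide by 3. So div: (-2*x)^2 = 0.
Step 3. [(-2*x)^2 = 0] √ both sides: 0 ≥ 0 gives two branches, so sqrt: -2*x = 0.
Step 4. [-2*x = 0] -2 out front; divide by -2 ⇒ div: x = 0.

Answer: x ∈ {0}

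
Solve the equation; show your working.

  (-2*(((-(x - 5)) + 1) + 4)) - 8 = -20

Step 1. [(-2*(((-(x - 5)) + 1) + 4)) - 8 = -20] common factor -2 (LHS and -20) — divide through, so factor: (((-(x - 5)) + 1) + 4) + 4 = 10.
Step 2. [(((-(x - 5)) + 1) + 4) + 4 = 10] 4 comes off first (subtract 4). So sub: ((-(x - 5)) + 1) + 4 = 6.
Step 3. [((-(x - 5)) + 1) + 4 = 6] +4 is outermost — subtract 4 both sides, so sub: (-(x - 5)) + 1 = 2.
Step 4. [(-(x - 5)) + 1 = 2] +1 is outermost — subtract 1 both sides, so sub: -(x - 5) = 1.
Step 5. [-(x - 5) = 1] leading − — multiply by −1, so neg: x - 5 = -1.
Step 6. [x - 5 = -1] peel the -5: add 5 from each side ⇒ sub: x = 4.

Answer: x ∈ {4}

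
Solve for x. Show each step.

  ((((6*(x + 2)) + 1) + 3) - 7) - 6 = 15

Step 1. [((((6*(x + 2)) + 1) + 3) - 7) - 6 = 15] the outer -6 inverts by adding 6. So sub: (((6*(x + 2)) + 1) + 3) - 7 = 21.
Step 2. [(((6*(x + 2)) + 1) + 3) - 7 = 21] -7 is outermost — add 7 both sides, so sub: ((6*(x + 2)) + 1) + 3 = 28.
Step 3. [((6*(x + 2)) + 1) + 3 = 28] 3 comes off first (subtract 3) ⇒ sub: (6*(x + 2)) + 1 = 25.
Step 4. [(6*(x + 2)) + 1 = 25] +1 is outermost — subtract 1 both sides ⇒ sub: 6*(x + 2) = 24.
Step 5. [6*(x + 2) = 24] 6 out front; divide by 6, so div: x + 2 = 4.
Step 6. [x + 2 = 4] +2 is outermost — subtract 2 both sides, so sub: x = 2.

Answer: x ∈ {2}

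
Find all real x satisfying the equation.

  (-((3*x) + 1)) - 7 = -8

Step 1. [(-((3*x) + 1)) - 7 = -8] the outer -7 inverts by adding 7. So sub: -((3*x) + 1) = -1.
Step 2. [-((3*x) + 1) = -1] LHS negated; negate both sides. So neg: (3*x) + 1 = 1.
Step 3. [(3*x) + 1 = 1] +1 is outermost — subtract 1 both sides ⇒ sub: 3*x = 0.
Step 4. [3*x = 0] 3 out front; divide by 3. So div: x = 0.

Answer: x ∈ {0}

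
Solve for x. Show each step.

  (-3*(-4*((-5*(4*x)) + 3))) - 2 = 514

Step 1. [(-3*(-4*((-5*(4*x)) + 3))) - 2 = 514] -2 is outermost — add 2 both sides, so sub: -3*(-4*((-5*(4*x)) + 3)) = 516.
Step 2. [-3*(-4*((-5*(4*x)) + 3)) = 516] -3·(inner) — divide through by -3 ⇒ div: -4*((-5*(4*x)) + 3) = -172.
Step 3. [-4*((-5*(4*x)) + 3) = -172] divide by the outer -4. So div: (-5*(4*x)) + 3 = 43.
Step 4. [(-5*(4*x)) + 3 = 43] peel the +3: subtract 3 from each side, so sub: -5*(4*x) = 40.
Step 5. [-5*(4*x) = 40] LHS = -5·(…); ÷-5 both sides, so div: 4*x = -8.
Step 6. [4*x = -8] 4 out front; divide by 4 ⇒ div: x = -2.

Answer: x ∈ {-2}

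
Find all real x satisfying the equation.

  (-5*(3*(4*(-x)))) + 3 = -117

Step 1. [(-5*(3*(4*(-x)))) + 3 = -117] subtract 3: x sits inside (… + 3) ⇒ sub: -5*(3*(4*(-x))) = -120.
Step 2. [-5*(3*(4*(-x))) = -120] LHS = -5·(…); ÷-5 both sides. So div: 3*(4*(-x)) = 24.
Step 3. [3*(4*(-x)) = 24] 3 out front; divide by 3 ⇒ div: 4*(-x) = 8.
Step 4. [4*(-x) = 8] divide by the outer 4, so div: -x = 2.
Step 5. [-x = 2] LHS negated; negate both sides, so neg: x = -2.

Answer: x ∈ {-2}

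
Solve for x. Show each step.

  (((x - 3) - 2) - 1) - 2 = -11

Step 1. [(((x - 3) - 2) - 1) - 2 = -11] peel the -2: add 2 from each side ⇒ sub: ((x - 3) - 2) - 1 = -9.
Step 2. [((x - 3) - 2) - 1 = -9] 1 comes off first (add 1) ⇒ sub: (x - 3) - 2 = -8.
Step 3. [(x - 3) - 2 = -8] 2 comes off first (add 2). So sub: x - 3 = -6.
Step 4. [x - 3 = -6] peel the -3: add 3 from each side, so sub: x = -3.

Answer: x ∈ {-3}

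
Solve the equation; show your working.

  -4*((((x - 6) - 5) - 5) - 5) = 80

Step 1. [-4*((((x - 6) - 5) - 5) - 5) = 80] LHS = -4·(…); ÷-4 both sides. So div: (((x - 6) - 5) - 5) - 5 = -20.
Step 2. [(((x - 6) - 5) - 5) - 5 = -20] the outer -5 inverts by adding 5, so sub: ((x - 6) - 5) - 5 = -15.
Step 3. [((x - 6) - 5) - 5 = -15] add 5: x sits inside (… - 5). So sub: (x - 6) - 5 = -10.
Step 4. [(x - 6) - 5 = -10] the outer -5 inverts by adding 5, so sub: x - 6 = -5.
Step 5. [x - 6 = -5] peel the -6: add 6 from each side ⇒ sub: x = 1.

Answer: x ∈ {1}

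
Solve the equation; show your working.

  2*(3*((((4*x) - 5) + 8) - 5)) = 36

Step 1. [2*(3*((((4*x) - 5) + 8) - 5)) = 36] 2·(inner) — divide through by 2 ⇒ div: 3*((((4*x) - 5) + 8) - 5) = 18.
Step 2. [3*((((4*x) - 5) + 8) - 5) = 18] divide by the outer 3. So div: (((4*x) - 5) + 8) - 5 = 6.
Step 3. [(((4*x) - 5) + 8) - 5 = 6] peel the -5: add 5 from each side. So sub: ((4*x) - 5) + 8 = 11.
Step 4. [((4*x) - 5) + 8 = 11] subtract 8: x sits inside (… + 8). So sub: (4*x) - 5 = 3.
Step 5. [(4*x) - 5 = 3] -5 is outermost — add 5 both sides. So sub: 4*x = 8.
Step 6. [4*x = 8] leading coefficient 4: divide by 4, so div: x = 2.

Answer: x ∈ {2}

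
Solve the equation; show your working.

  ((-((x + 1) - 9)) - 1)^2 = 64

Step 1. [((-((x + 1) - 9)) - 1)^2 = 64] 64 ≥ 0, LHS is (·)² — take ±√. So sqrt: (-((x + 1) - 9)) - 1 = 8 or -8.
Step 2. [(-((x + 1) - 9)) - 1 = 8 or -8] -1 is outermost — add 1 both sides. So sub: -((x + 1) - 9) = 9 or -7.
Step 3. [-((x + 1) - 9) = 9 or -7] flip signs both sides. So neg: (x + 1) - 9 = -9 or 7.
Step 4. [(x + 1) - 9 = -9 or 7] 9 comes off first (add 9). So sub: x + 1 = 0 or 16.
Step 5. [x + 1 = 0 or 16] subtract 1: x sits inside (… + 1) ⇒ sub: x = -1 or 15.

Answer: x ∈ {-1, 15}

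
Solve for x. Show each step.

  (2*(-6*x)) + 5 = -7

Step 1. [(2*(-6*x)) + 5 = -7] peel the +5: subtract 5 from each side, so sub: 2*(-6*x) = -12.
Step 2. [2*(-6*x) = -12] divide by the outer 2. So div: -6*x = -6.
Step 3. [-6*x = -6] leading coefficient -6: divide by -6. So div: x = 1.

Answer: x ∈ {1}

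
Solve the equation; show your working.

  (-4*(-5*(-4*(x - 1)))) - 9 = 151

Step 1. [(-4*(-5*(-4*(x - 1)))) - 9 = 151] -9 is outermost — add 9 both sides. So sub: -4*(-5*(-4*(x - 1))) = 160.
Step 2. [-4*(-5*(-4*(x - 1))) = 160] leading coefficient -4: divide by -4 ⇒ div: -5*(-4*(x - 1)) = -40.
Step 3. [-5*(-4*(x - 1)) = -40] -5 out front; divide by -5, so div: -4*(x - 1) = 8.
Step 4. [-4*(x - 1) = 8] -4·(inner) — divide through by -4, so div: x - 1 = -2.
Step 5. [x - 1 = -2] peel the -1: add 1 from each side. So sub: x = -1.

Answer: x ∈ {-1}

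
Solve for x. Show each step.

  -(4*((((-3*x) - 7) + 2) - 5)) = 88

Step 1. [-(4*((((-3*x) - 7) + 2) - 5)) = 88] flip signs both sides ⇒ neg: 4*((((-3*x) - 7) + 2) - 5) = -88.
Step 2. [4*((((-3*x) - 7) + 2) - 5) = -88] 4·(inner) — divide through by 4. So div: (((-3*x) - 7) + 2) - 5 = -22.
Step 3. [(((-3*x) - 7) + 2) - 5 = -22] -5 is outermost — add 5 both sides. So sub: ((-3*x) - 7) + 2 = -17.
Step 4. [((-3*x) - 7) + 2 = -17] subtract 2: x sits inside (… + 2), so sub: (-3*x) - 7 = -19.
Step 5. [(-3*x) - 7 = -19] peel the -7: add 7 from each side. So sub: -3*x = -12.
Step 6. [-3*x = -12] -3·(inner) — divide through by -3, so div: x = 4.

Answer: x ∈ {4}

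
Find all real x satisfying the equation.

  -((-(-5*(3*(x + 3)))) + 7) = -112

Step 1. [-((-(-5*(3*(x + 3)))) + 7) = -112] flip signs both sides, so neg: (-(-5*(3*(x + 3)))) + 7 = 112.
Step 2. [(-(-5*(3*(x + 3)))) + 7 = 112] the outer +7 inverts by subtracting 7. So sub: -(-5*(3*(x + 3))) = 105.
Step 3. [-(-5*(3*(x + 3))) = 105] leading − — multiply by −1, so neg: -5*(3*(x + 3)) = -105.
Step 4. [-5*(3*(x + 3)) = -105] -5 out front; divide by -5. So div: 3*(x + 3) = 21.
Step 5. [3*(x + 3) = 21] 3 out front; divide by 3. So div: x + 3 = 7.
Step 6. [x + 3 = 7] +3 is outermost — subtract 3 both sides. So sub: x = 4.

Answer: x ∈ {4}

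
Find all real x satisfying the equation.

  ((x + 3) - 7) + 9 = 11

Step 1. [((x + 3) - 7) + 9 = 11] peel the +9: subtract 9 from each side. So sub: (x + 3) - 7 = 2.
Step 2. [(x + 3) - 7 = 2] peel the -7: add 7 from each side. So sub: x + 3 = 9.
Step 3. [x + 3 = 9] subtract 3: x sits inside (… + 3). So sub: x = 6.

Answer: x ∈ {6}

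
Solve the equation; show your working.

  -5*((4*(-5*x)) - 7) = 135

Step 1. [-5*((4*(-5*x)) - 7) = 135] divide by the outer -5. So div: (4*(-5*x)) - 7 = -27.
Step 2. [(4*(-5*x)) - 7 = -27] -7 is outermost — add 7 both sides ⇒ sub: 4*(-5*x) = -20.
Step 3. [4*(-5*x) = -20] LHS = 4·(…); ÷4 both sides, so div: -5*x = -5.
Step 4. [-5*x = -5] -5·(inner) — divide through by -5, so div: x = 1.

Answer: x ∈ {1}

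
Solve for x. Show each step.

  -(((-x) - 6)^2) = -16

Step 1. [-(((-x) - 6)^2) = -16] LHS negated; negate both sides, so neg: ((-x) - 6)^2 = 16.
Step 2. [((-x) - 6)^2 = 16] LHS squared, RHS 16 ≥ 0: apply √ (±). So sqrt: (-x) - 6 = 4 or -4.
Step 3. [(-x) - 6 = 4 or -4] peel the -6: add 6 from each side. So sub: -x = 10 or 2.
Step 4. [-x = 10 or 2] LHS negated; negate both sides ⇒ neg: x = -10 or -2.

Answer: x ∈ {-10, -2}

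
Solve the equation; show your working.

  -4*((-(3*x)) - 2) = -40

Step 1. [-4*((-(3*x)) - 2) = -40] -4·(inner) — divide through by -4, so div: (-(3*x)) - 2 = 10.
Step 2. [(-(3*x)) - 2 = 10] the outer -2 inverts by adding 2, so sub: -(3*x) = 12.
Step 3. [-(3*x) = 12] LHS negated; negate both sides, so neg: 3*x = -12.
Step 4. [3*x = -12] LHS = 3·(…); ÷3 both sides ⇒ div: x = -4.

Answer: x ∈ {-4}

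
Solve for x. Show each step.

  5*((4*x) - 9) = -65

Step 1. [5*((4*x) - 9) = -65] leading coefficient 5: divide by 5. So div: (4*x) - 9 = -13.
Step 2. [(4*x) - 9 = -13] 9 comes off first (add 9). So sub: 4*x = -4.
Step 3. [4*x = -4] LHS = 4·(…); ÷4 both sides ⇒ div: x = -1.

Answer: x ∈ {-1}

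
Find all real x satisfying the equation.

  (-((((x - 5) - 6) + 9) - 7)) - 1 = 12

Step 1. [(-((((x - 5) - 6) + 9) - 7)) - 1 = 12] peel the -1: add 1 from each side, so sub: -((((x - 5) - 6) + 9) - 7) = 13.
Step 2. [-((((x - 5) - 6) + 9) - 7) = 13] LHS negated; negate both sides, so neg: (((x - 5) - 6) + 9) - 7 = -13.
Step 3. [(((x - 5) - 6) + 9) - 7 = -13] add 7: x sits inside (… - 7) ⇒ sub: ((x - 5) - 6) + 9 = -6.
Step 4. [((x - 5) - 6) + 9 = -6] 9 comes off first (subtract 9). So sub: (x - 5) - 6 = -15.
Step 5. [(x - 5) - 6 = -15] peel the -6: add 6 from each side. So sub: x - 5 = -9.
Step 6. [x - 5 = -9] peel the -5: add 5 from each side ⇒ sub: x = -4.

Answer: x ∈ {-4}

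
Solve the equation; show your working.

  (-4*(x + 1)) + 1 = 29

Step 1. [(-4*(x + 1)) + 1 = 29] peel the +1: subtract 1 from each side, so sub: -4*(x + 1) = 28.
Step 2. [-4*(x + 1) = 28] leading coefficient -4: divide by -4 ⇒ div: x + 1 = -7.
Step 3. [x + 1 = -7] +1 is outermost — subtract 1 both sides ⇒ sub: x = -8.

Answer: x ∈ {-8}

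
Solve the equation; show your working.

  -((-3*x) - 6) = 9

Step 1. [-((-3*x) - 6) = 9] leading − — multiply by −1 ⇒ neg: (-3*x) - 6 = -9.
Step 2. [(-3*x) - 6 = -9] 6 comes off first (add 6). So sub: -3*x = -3.
Step 3. [-3*x = -3] LHS = -3·(…); ÷-3 both sides. So div: x = 1.

Answer: x ∈ {1}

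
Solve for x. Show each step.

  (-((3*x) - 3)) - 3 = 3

Step 1. [(-((3*x) - 3)) - 3 = 3] peel the -3: add 3 from each side. So sub: -((3*x) - 3) = 6.
Step 2. [-((3*x) - 3) = 6] LHS negated; negate both sides ⇒ neg: (3*x) - 3 = -6.
Step 3. [(3*x) - 3 = -6] 3 divides every term; factor it out. So factor: x - 1 = -2.
Step 4. [x - 1 = -2] peel the -1: add 1 from each side. So sub: x = -1.

Answer: x ∈ {-1}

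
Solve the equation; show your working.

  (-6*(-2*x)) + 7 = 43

Step 1. [(-6*(-2*x)) + 7 = 43] +7 is outermost — subtract 7 both sides, so sub: -6*(-2*x) = 36.
Step 2. [-6*(-2*x) = 36] leading coefficient -6: divide by -6. So div: -2*x = -6.
Step 3. [-2*x = -6] -2 out front; divide by -2. So div: x = 3.

Answer: x ∈ {3}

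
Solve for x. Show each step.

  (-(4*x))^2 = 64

Step 1. [(-(4*x))^2 = 64] 64 ≥ 0, LHS is (·)² — take ±√. So sqrt: -(4*x) = 8 or -8.
Step 2. [-(4*x) = 8 or -8] flip signs both sides, so neg: 4*x = -8 or 8.
Step 3. [4*x = -8 or 8] divide by the outer 4 ⇒ div: x = -2 or 2.

Answer: x ∈ {-2, 2}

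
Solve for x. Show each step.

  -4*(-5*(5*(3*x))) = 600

Step 1. [-4*(-5*(5*(3*x))) = 600] leading coefficient -4: divide by -4 ⇒ div: -5*(5*(3*x)) = -150.
Step 2. [-5*(5*(3*x)) = -150] LHS = -5·(…); ÷-5 both sides. So div: 5*(3*x) = 30.
Step 3. [5*(3*x) = 30] LHS = 5·(…); ÷5 both sides ⇒ div: 3*x = 6.
Step 4. [3*x = 6] 3 out front; divide by 3, so div: x = 2.

Answer: x ∈ {2}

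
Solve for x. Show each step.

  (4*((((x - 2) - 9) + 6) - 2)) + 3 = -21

Step 1. [(4*((((x - 2) - 9) + 6) - 2)) + 3 = -21] 3 comes off first (subtract 3), so sub: 4*((((x - 2) - 9) + 6) - 2) = -24.
Step 2. [4*((((x - 2) - 9) + 6) - 2) = -24] 4·(inner) — divide through by 4, so div: (((x - 2) - 9) + 6) - 2 = -6.
Step 3. [(((x - 2) - 9) + 6) - 2 = -6] 2 comes off first (add 2), so sub: ((x - 2) - 9) + 6 = -4.
Step 4. [((x - 2) - 9) + 6 = -4] the outer +6 inverts by subtracting 6 ⇒ sub: (x - 2) - 9 = -10.
Step 5. [(x - 2) - 9 = -10] -9 is outermost — add 9 both sides, so sub: x - 2 = -1.
Step 6. [x - 2 = -1] the outer -2 inverts by adding 2. So sub: x = 1.

Answer: x ∈ {1}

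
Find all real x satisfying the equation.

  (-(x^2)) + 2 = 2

Step 1. [(-(x^2)) + 2 = 2] the outer +2 inverts by subtracting 2 ⇒ sub: -(x^2) = 0.
Step 2. [-(x^2) = 0] flip signs both sides ⇒ neg: x^2 = 0.
Step 3. [x^2 = 0] LHS squared, RHS 0 ≥ 0: apply √ (±). So sqrt: x = 0.

Answer: x ∈ {0}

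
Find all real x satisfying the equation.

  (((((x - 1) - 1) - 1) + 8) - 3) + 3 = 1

Step 1. [(((((x - 1) - 1) - 1) + 8) - 3) + 3 = 1] +3 is outermost — subtract 3 both sides ⇒ sub: ((((x - 1) - 1) - 1) + 8) - 3 = -2.
Step 2. [((((x - 1) - 1) - 1) + 8) - 3 = -2] add 3: x sits inside (… - 3), so sub: (((x - 1) - 1) - 1) + 8 = 1.
Step 3. [(((x - 1) - 1) - 1) + 8 = 1] 8 comes off first (subtract 8), so sub: ((x - 1) - 1) - 1 = -7.
Step 4. [((x - 1) - 1) - 1 = -7] the outer -1 inverts by adding 1 ⇒ sub: (x - 1) - 1 = -6.
Step 5. [(x - 1) - 1 = -6] 1 comes off first (add 1) ⇒ sub: x - 1 = -5.
Step 6. [x - 1 = -5] 1 comes off first (add 1), so sub: x = -4.

Answer: x ∈ {-4}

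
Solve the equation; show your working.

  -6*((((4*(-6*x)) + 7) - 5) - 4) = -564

Step 1. [-6*((((4*(-6*x)) + 7) - 5) - 4) = -564] -6 out front; divide by -6, so div: (((4*(-6*x)) + 7) - 5) - 4 = 94.
Step 2. [(((4*(-6*x)) + 7) - 5) - 4 = 94] peel the -4: add 4 from each side. So sub: ((4*(-6*x)) + 7) - 5 = 98.
Step 3. [((4*(-6*x)) + 7) - 5 = 98] the outer -5 inverts by adding 5. So sub: (4*(-6*x)) + 7 = 103.
Step 4. [(4*(-6*x)) + 7 = 103] +7 is outermost — subtract 7 both sides ⇒ sub: 4*(-6*x) = 96.
Step 5. [4*(-6*x) = 96] divide by the outer 4. So div: -6*x = 24.
Step 6. [-6*x = 24] -6 out front; divide by -6 ⇒ div: x = -4.

Answer: x ∈ {-4}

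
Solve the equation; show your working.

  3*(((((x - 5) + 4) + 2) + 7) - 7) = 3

Step 1. [3*(((((x - 5) + 4) + 2) + 7) - 7) = 3] 3 out front; divide by 3 ⇒ div: ((((x - 5) + 4) + 2) + 7) - 7 = 1.
Step 2. [((((x - 5) + 4) + 2) + 7) - 7 = 1] 7 comes off first (add 7), so sub: (((x - 5) + 4) + 2) + 7 = 8.
Step 3. [(((x - 5) + 4) + 2) + 7 = 8] the outer +7 inverts by subtracting 7, so sub: ((x - 5) + 4) + 2 = 1.
Step 4. [((x - 5) + 4) + 2 = 1] peel the +2: subtract 2 from each side, so sub: (x - 5) + 4 = -1.
Step 5. [(x - 5) + 4 = -1] +4 is outermost — subtract 4 both sides. So sub: x - 5 = -5.
Step 6. [x - 5 = -5] 5 comes off first (add 5), so sub: x = 0.

Answer: x ∈ {0}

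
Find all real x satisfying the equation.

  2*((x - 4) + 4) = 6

Step 1. [2*((x - 4) + 4) = 6] leading coefficient 2: divide by 2. So div: (x - 4) + 4 = 3.
Step 2. [(x - 4) + 4 = 3] subtract 4: x sits inside (… + 4) ⇒ sub: x - 4 = -1.
Step 3. [x - 4 = -1] peel the -4: add 4 from each side. So sub: x = 3.

Answer: x ∈ {3}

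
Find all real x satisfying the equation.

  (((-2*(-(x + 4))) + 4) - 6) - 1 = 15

Step 1. [(((-2*(-(x + 4))) + 4) - 6) - 1 = 15] 1 comes off first (add 1). So sub: ((-2*(-(x + 4))) + 4) - 6 = 16.
Step 2. [((-2*(-(x + 4))) + 4) - 6 = 16] -6 is outermost — add 6 both sides. So sub: (-2*(-(x + 4))) + 4 = 22.
Step 3. [(-2*(-(x + 4))) + 4 = 22] -2 | LHS and -2 | 22: pull -2 out, so factor: (-(x + 4)) - 2 = -11.
Step 4. [(-(x + 4)) - 2 = -11] add 2: x sits inside (… - 2). So sub: -(x + 4) = -9.
Step 5. [-(x + 4) = -9] flip signs both sides ⇒ neg: x + 4 = 9.
Step 6. [x + 4 = 9] the outer +4 inverts by subtracting 4 ⇒ sub: x = 5.

Answer: x ∈ {5}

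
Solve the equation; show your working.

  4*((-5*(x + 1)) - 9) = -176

Step 1. [4*((-5*(x + 1)) - 9) = -176] 4·(inner) — divide through by 4, so div: (-5*(x + 1)) - 9 = -44.
Step 2. [(-5*(x + 1)) - 9 = -44] peel the -9: add 9 from each side, so sub: -5*(x + 1) = -35.
Step 3. [-5*(x + 1) = -35] -5·(inner) — divide through by -5 ⇒ div: x + 1 = 7.
Step 4. [x + 1 = 7] +1 is outermost — subtract 1 both sides, so sub: x = 6.

Answer: x ∈ {6}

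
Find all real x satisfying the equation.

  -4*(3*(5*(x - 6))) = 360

Step 1. [-4*(3*(5*(x - 6))) = 360] -4 out front; divide by -4 ⇒ div: 3*(5*(x - 6)) = -90.
Step 2. [3*(5*(x - 6)) = -90] 3·(inner) — divide through by 3. So div: 5*(x - 6) = -30.
Step 3. [5*(x - 6) = -30] leading coefficient 5: divide by 5, so div: x - 6 = -6.
Step 4. [x - 6 = -6] peel the -6: add 6 from each side. So sub: x = 0.

Answer: x ∈ {0}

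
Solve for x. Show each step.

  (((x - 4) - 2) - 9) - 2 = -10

Step 1. [(((x - 4) - 2) - 9) - 2 = -10] the outer -2 inverts by adding 2, so sub: ((x - 4) - 2) - 9 = -8.
Step 2. [((x - 4) - 2) - 9 = -8] the outer -9 inverts by adding 9, so sub: (x - 4) - 2 = 1.
Step 3. [(x - 4) - 2 = 1] -2 is outermost — add 2 both sides, so sub: x - 4 = 3.
Step 4. [x - 4 = 3] add 4: x sits inside (… - 4) ⇒ sub: x = 7.

Answer: x ∈ {7}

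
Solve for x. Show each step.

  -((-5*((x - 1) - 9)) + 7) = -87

Step 1. [-((-5*((x - 1) - 9)) + 7) = -87] leading − — multiply by −1. So neg: (-5*((x - 1) - 9)) + 7 = 87.
Step 2. [(-5*((x - 1) - 9)) + 7 = 87] +7 is outermost — subtract 7 both sides ⇒ sub: -5*((x - 1) - 9) = 80.
Step 3. [-5*((x - 1) - 9) = 80] -5·(inner) — divide through by -5. So div: (x - 1) - 9 = -16.
Step 4. [(x - 1) - 9 = -16] peel the -9: add 9 from each side ⇒ sub: x - 1 = -7.
Step 5. [x - 1 = -7] peel the -1: add 1 from each side. So sub: x = -6.

Answer: x ∈ {-6}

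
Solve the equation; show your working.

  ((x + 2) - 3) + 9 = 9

Step 1. [((x + 2) - 3) + 9 = 9] the outer +9 inverts by subtracting 9. So sub: (x + 2) - 3 = 0.
Step 2. [(x + 2) - 3 = 0] -3 is outermost — add 3 both sides ⇒ sub: x + 2 = 3.
Step 3. [x + 2 = 3] the outer +2 inverts by subtracting 2 ⇒ sub: x = 1.

Answer: x ∈ {1}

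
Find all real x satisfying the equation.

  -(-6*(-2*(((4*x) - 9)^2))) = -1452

Step 1. [-(-6*(-2*(((4*x) - 9)^2))) = -1452] leading − — multiply by −1, so neg: -6*(-2*(((4*x) - 9)^2)) = 1452.
Step 2. [-6*(-2*(((4*x) - 9)^2)) = 1452] -6·(inner) — divide through by -6. So div: -2*(((4*x) - 9)^2) = -242.
Step 3. [-2*(((4*x) - 9)^2) = -242] leading coefficient -2: divide by -2. So div: ((4*x) - 9)^2 = 121.
Step 4. [((4*x) - 9)^2 = 121] √ both sides: 121 ≥ 0 gives two branches, so sqrt: (4*x) - 9 = 11 or -11.
Step 5. [(4*x) - 9 = 11 or -11] the outer -9 inverts by adding 9. So sub: 4*x = 20 or -2.
Step 6. [4*x = 20 or -2] 4 out front; divide by 4, so div: x = 5 or -1/2.

Answer: x ∈ {-1/2, 5}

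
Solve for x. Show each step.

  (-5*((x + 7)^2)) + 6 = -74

Step 1. [(-5*((x + 7)^2)) + 6 = -74] peel the +6: subtract 6 from each side ⇒ sub: -5*((x + 7)^2) = -80.
Step 2. [-5*((x + 7)^2) = -80] -5 out front; divide by -5 ⇒ div: (x + 7)^2 = 16.
Step 3. [(x + 7)^2 = 16] LHS squared, RHS 16 ≥ 0: apply √ (±), so sqrt: x + 7 = 4 or -4.
Step 4. [x + 7 = 4 or -4] the outer +7 inverts by subtracting 7. So sub: x = -3 or -11.

Answer: x ∈ {-11, -3}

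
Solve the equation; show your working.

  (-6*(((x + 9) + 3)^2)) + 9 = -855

Step 1. [(-6*(((x + 9) + 3)^2)) + 9 = -855] +9 is outermost — subtract 9 both sides ⇒ sub: -6*(((x + 9) + 3)^2) = -864.
Step 2. [-6*(((x + 9) + 3)^2) = -864] LHS = -6·(…); ÷-6 both sides. So div: ((x + 9) + 3)^2 = 144.
Step 3. [((x + 9) + 3)^2 = 144] LHS squared, RHS 144 ≥ 0: apply √ (±). So sqrt: (x + 9) + 3 = 12 or -12.
Step 4. [(x + 9) + 3 = 12 or -12] +3 is outermost — subtract 3 both sides ⇒ sub: x + 9 = 9 or -15.
Step 5. [x + 9 = 9 or -15] +9 is outermost — subtract 9 both sides. So sub: x = 0 or -24.

Answer: x ∈ {-24, 0}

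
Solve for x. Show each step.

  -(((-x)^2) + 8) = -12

Step 1. [-(((-x)^2) + 8) = -12] flip signs both sides, so neg: ((-x)^2) + 8 = 12.
Step 2. [((-x)^2) + 8 = 12] subtract 8: x sits inside (… + 8), so sub: (-x)^2 = 4.
Step 3. [(-x)^2 = 4] √ both sides: 4 ≥ 0 gives two branches ⇒ sqrt: -x = 2 or -2.
Step 4. [-x = 2 or -2] LHS negated; negate both sides, so neg: x = -2 or 2.

Answer: x ∈ {-2, 2}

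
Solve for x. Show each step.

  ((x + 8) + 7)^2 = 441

Step 1. [((x + 8) + 7)^2 = 441] 441 ≥ 0, LHS is (·)² — take ±√ ⇒ sqrt: (x + 8) + 7 = 21 or -21.
Step 2. [(x + 8) + 7 = 21 or -21] +7 is outermost — subtract 7 both sides. So sub: x + 8 = 14 or -28.
Step 3. [x + 8 = 14 or -28] 8 comes off first (subtract 8). So sub: x = 6 or -36.

Answer: x ∈ {-36, 6}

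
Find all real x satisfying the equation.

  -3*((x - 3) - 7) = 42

Step 1. [-3*((x - 3) - 7) = 42] leading coefficient -3: divide by -3, so div: (x - 3) - 7 = -14.
Step 2. [(x - 3) - 7 = -14] 7 comes off first (add 7), so sub: x - 3 = -7.
Step 3. [x - 3 = -7] add 3: x sits inside (… - 3) ⇒ sub: x = -4.

Answer: x ∈ {-4}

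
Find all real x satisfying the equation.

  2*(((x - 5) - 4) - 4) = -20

Step 1. [2*(((x - 5) - 4) - 4) = -20] leading coefficient 2: divide by 2. So div: ((x - 5) - 4) - 4 = -10.
Step 2. [((x - 5) - 4) - 4 = -10] peel the -4: add 4 from each side ⇒ sub: (x - 5) - 4 = -6.
Step 3. [(x - 5) - 4 = -6] 4 comes off first (add 4) ⇒ sub: x - 5 = -2.
Step 4. [x - 5 = -2] 5 comes off first (add 5) ⇒ sub: x = 3.

Answer: x ∈ {3}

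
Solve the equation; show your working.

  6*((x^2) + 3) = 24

Step 1. [6*((x^2) + 3) = 24] 6 out front; divide by 6. So div: (x^2) + 3 = 4.
Step 2. [(x^2) + 3 = 4] the outer +3 inverts by subtracting 3. So sub: x^2 = 1.
Step 3. [x^2 = 1] √ both sides: 1 ≥ 0 gives two branches. So sqrt: x = 1 or -1.

Answer: x ∈ {-1, 1}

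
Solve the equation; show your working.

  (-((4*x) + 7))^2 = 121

Step 1. [(-((4*x) + 7))^2 = 121] LHS squared, RHS 121 ≥ 0: apply √ (±) ⇒ sqrt: -((4*x) + 7) = 11 or -11.
Step 2. [-((4*x) + 7) = 11 or -11] LHS negated; negate both sides, so neg: (4*x) + 7 = -11 or 11.
Step 3. [(4*x) + 7 = -11 or 11] the outer +7 inverts by subtracting 7 ⇒ sub: 4*x = -18 or 4.
Step 4. [4*x = -18 or 4] divide by the outer 4, so div: x = -9/2 or 1.

Answer: x ∈ {-9/2, 1}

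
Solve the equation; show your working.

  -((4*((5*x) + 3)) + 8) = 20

Step 1. [-((4*((5*x) + 3)) + 8) = 20] flip signs both sides. So neg: (4*((5*x) + 3)) + 8 = -20.
Step 2. [(4*((5*x) + 3)) + 8 = -20] +8 is outermost — subtract 8 both sides, so sub: 4*((5*x) + 3) = -28.
Step 3. [4*((5*x) + 3) = -28] LHS = 4·(…); ÷4 both sides, so div: (5*x) + 3 = -7.
Step 4. [(5*x) + 3 = -7] peel the +3: subtract 3 from each side. So sub: 5*x = -10.
Step 5. [5*x = -10] 5·(inner) — divide through by 5, so div: x = -2.

Answer: x ∈ {-2}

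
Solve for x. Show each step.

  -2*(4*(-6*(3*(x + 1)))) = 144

Step 1. [-2*(4*(-6*(3*(x + 1)))) = 144] -2·(inner) — divide through by -2. So div: 4*(-6*(3*(x + 1))) = -72.
Step 2. [4*(-6*(3*(x + 1))) = -72] 4·(inner) — divide through by 4 ⇒ div: -6*(3*(x + 1)) = -18.
Step 3. [-6*(3*(x + 1)) = -18] leading coefficient -6: divide by -6 ⇒ div: 3*(x + 1) = 3.
Step 4. [3*(x + 1) = 3] LHS = 3·(…); ÷3 both sides. So div: x + 1 = 1.
Step 5. [x + 1 = 1] 1 comes off first (subtract 1) ⇒ sub: x = 0.

Answer: x ∈ {0}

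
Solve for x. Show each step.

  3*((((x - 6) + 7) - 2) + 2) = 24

Step 1. [3*((((x - 6) + 7) - 2) + 2) = 24] 3 out front; divide by 3. So div: (((x - 6) + 7) - 2) + 2 = 8.
Step 2. [(((x - 6) + 7) - 2) + 2 = 8] subtract 2: x sits inside (… + 2) ⇒ sub: ((x - 6) + 7) - 2 = 6.
Step 3. [((x - 6) + 7) - 2 = 6] -2 is outermost — add 2 both sides. So sub: (x - 6) + 7 = 8.
Step 4. [(x - 6) + 7 = 8] 7 comes off first (subtract 7). So sub: x - 6 = 1.
Step 5. [x - 6 = 1] add 6: x sits inside (… - 6) ⇒ sub: x = 7.

Answer: x ∈ {7}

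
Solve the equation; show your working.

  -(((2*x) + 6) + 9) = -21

Step 1. [-(((2*x) + 6) + 9) = -21] LHS negated; negate both sides ⇒ neg: ((2*x) + 6) + 9 = 21.
Step 2. [((2*x) + 6) + 9 = 21] the outer +9 inverts by subtracting 9, so sub: (2*x) + 6 = 12.
Step 3. [(2*x) + 6 = 12] common factor 2 (LHS and 12) — divide through, so factor: x + 3 = 6.
Step 4. [x + 3 = 6] +3 is outermost — subtract 3 both sides. So sub: x = 3.

Answer: x ∈ {3}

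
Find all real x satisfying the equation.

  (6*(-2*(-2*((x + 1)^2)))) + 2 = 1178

Step 1. [(6*(-2*(-2*((x + 1)^2)))) + 2 = 1178] +2 is outermost — subtract 2 both sides, so sub: 6*(-2*(-2*((x + 1)^2))) = 1176.
Step 2. [6*(-2*(-2*((x + 1)^2))) = 1176] divide by the outer 6 ⇒ div: -2*(-2*((x + 1)^2)) = 196.
Step 3. [-2*(-2*((x + 1)^2)) = 196] leading coefficient -2: divide by -2, so div: -2*((x + 1)^2) = -98.
Step 4. [-2*((x + 1)^2) = -98] -2·(inner) — divide through by -2, so div: (x + 1)^2 = 49.
Step 5. [(x + 1)^2 = 49] 49 ≥ 0, LHS is (·)² — take ±√ ⇒ sqrt: x + 1 = 7 or -7.
Step 6. [x + 1 = 7 or -7] subtract 1: x sits inside (… + 1). So sub: x = 6 or -8.

Answer: x ∈ {-8, 6}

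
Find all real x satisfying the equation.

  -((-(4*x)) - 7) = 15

Step 1. [-((-(4*x)) - 7) = 15] leading − — multiply by −1 ⇒ neg: (-(4*x)) - 7 = -15.
Step 2. [(-(4*x)) - 7 = -15] 7 comes off first (add 7), so sub: -(4*x) = -8.
Step 3. [-(4*x) = -8] LHS negated; negate both sides, so neg: 4*x = 8.
Step 4. [4*x = 8] leading coefficient 4: divide by 4 ⇒ div: x = 2.

Answer: x ∈ {2}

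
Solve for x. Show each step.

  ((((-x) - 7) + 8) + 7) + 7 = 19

Step 1. [((((-x) - 7) + 8) + 7) + 7 = 19] peel the +7: subtract 7 from each side, so sub: (((-x) - 7) + 8) + 7 = 12.
Step 2. [(((-x) - 7) + 8) + 7 = 12] 7 comes off first (subtract 7), so sub: ((-x) - 7) + 8 = 5.
Step 3. [((-x) - 7) + 8 = 5] peel the +8: subtract 8 from each side. So sub: (-x) - 7 = -3.
Step 4. [(-x) - 7 = -3] add 7: x sits inside (… - 7). So sub: -x = 4.
Step 5. [-x = 4] leading − — multiply by −1. So neg: x = -4.

Answer: x ∈ {-4}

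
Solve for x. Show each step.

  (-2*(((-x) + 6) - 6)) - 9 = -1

Step 1. [(-2*(((-x) + 6) - 6)) - 9 = -1] -9 is outermost — add 9 both sides. So sub: -2*(((-x) + 6) - 6) = 8.
Step 2. [-2*(((-x) + 6) - 6) = 8] divide by the outer -2, so div: ((-x) + 6) - 6 = -4.
Step 3. [((-x) + 6) - 6 = -4] add 6: x sits inside (… - 6). So sub: (-x) + 6 = 2.
Step 4. [(-x) + 6 = 2] peel the +6: subtract 6 from each side, so sub: -x = -4.
Step 5. [-x = -4] flip signs both sides ⇒ neg: x = 4.

Answer: x ∈ {4}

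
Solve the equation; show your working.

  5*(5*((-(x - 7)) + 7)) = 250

Step 1. [5*(5*((-(x - 7)) + 7)) = 250] LHS = 5·(…); ÷5 both sides. So div: 5*((-(x - 7)) + 7) = 50.
Step 2. [5*((-(x - 7)) + 7) = 50] 5 out front; divide by 5. So div: (-(x - 7)) + 7 = 10.
Step 3. [(-(x - 7)) + 7 = 10] peel the +7: subtract 7 from each side. So sub: -(x - 7) = 3.
Step 4. [-(x - 7) = 3] leading − — multiply by −1. So neg: x - 7 = -3.
Step 5. [x - 7 = -3] peel the -7: add 7 from each side. So sub: x = 4.

Answer: x ∈ {4}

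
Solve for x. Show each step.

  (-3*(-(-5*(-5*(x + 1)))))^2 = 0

Step 1. [(-3*(-(-5*(-5*(x + 1)))))^2 = 0] LHS squared, RHS 0 ≥ 0: apply √ (±), so sqrt: -3*(-(-5*(-5*(x + 1)))) = 0.
Step 2. [-3*(-(-5*(-5*(x + 1)))) = 0] divide by the outer -3, so div: -(-5*(-5*(x + 1))) = 0.
Step 3. [-(-5*(-5*(x + 1))) = 0] flip signs both sides. So neg: -5*(-5*(x + 1)) = 0.
Step 4. [-5*(-5*(x + 1)) = 0] divide by the outer -5, so div: -5*(x + 1) = 0.
Step 5. [-5*(x + 1) = 0] -5·(inner) — divide through by -5 ⇒ div: x + 1 = 0.
Step 6. [x + 1 = 0] peel the +1: subtract 1 from each side, so sub: x = -1.

Answer: x ∈ {-1}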